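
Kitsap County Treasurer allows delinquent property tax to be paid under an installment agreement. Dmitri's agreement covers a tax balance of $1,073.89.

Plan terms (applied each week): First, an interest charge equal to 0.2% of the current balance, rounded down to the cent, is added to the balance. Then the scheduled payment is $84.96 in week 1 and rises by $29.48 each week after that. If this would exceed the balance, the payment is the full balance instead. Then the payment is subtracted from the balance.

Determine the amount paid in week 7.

Week 1: opening $1,073.89; interest $2.14 → $1,076.03; payment $84.96; balance $991.07
Week 2: opening $991.07; interest $1.98 → $993.05; payment $114.44; balance $878.61
Week 3: opening $878.61; interest $1.75 → $880.36; payment $143.92; balance $736.44
Week 4: opening $736.44; interest $1.47 → $737.91; payment $173.40; balance $564.51
Week 5: opening $564.51; interest $1.12 → $565.63; payment $202.88; balance $362.75
Week 6: opening $362.75; interest $0.72 → $363.47; payment $232.36; balance $131.11
Week 7: opening $131.11; interest $0.26 → $131.37; payment $131.37; balance $0.00

$131.37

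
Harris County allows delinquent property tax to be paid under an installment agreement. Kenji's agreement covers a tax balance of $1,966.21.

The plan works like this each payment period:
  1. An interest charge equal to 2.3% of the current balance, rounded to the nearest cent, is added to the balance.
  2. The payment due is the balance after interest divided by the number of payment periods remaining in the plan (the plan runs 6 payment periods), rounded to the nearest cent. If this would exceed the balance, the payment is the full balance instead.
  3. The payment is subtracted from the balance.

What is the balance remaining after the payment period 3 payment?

$1,052.50

# | Opening | Interest | Payment | End bal
1 | $1,966.21 | $45.22 | $335.24 | $1,676.19
2 | $1,676.19 | $38.55 | $342.95 | $1,371.79
3 | $1,371.79 | $31.55 | $350.84 | $1,052.50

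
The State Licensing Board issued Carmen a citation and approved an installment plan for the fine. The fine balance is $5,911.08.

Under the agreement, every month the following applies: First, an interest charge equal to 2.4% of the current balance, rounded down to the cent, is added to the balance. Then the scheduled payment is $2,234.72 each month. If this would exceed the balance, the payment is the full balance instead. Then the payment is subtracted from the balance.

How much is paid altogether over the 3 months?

$6,184.77

# | Opening | Interest | Payment | End bal
1 | $5,911.08 | $141.86 | $2,234.72 | $3,818.22
2 | $3,818.22 | $91.63 | $2,234.72 | $1,675.13
3 | $1,675.13 | $40.20 | $1,715.33 | $0.00
Total paid: $6,184.77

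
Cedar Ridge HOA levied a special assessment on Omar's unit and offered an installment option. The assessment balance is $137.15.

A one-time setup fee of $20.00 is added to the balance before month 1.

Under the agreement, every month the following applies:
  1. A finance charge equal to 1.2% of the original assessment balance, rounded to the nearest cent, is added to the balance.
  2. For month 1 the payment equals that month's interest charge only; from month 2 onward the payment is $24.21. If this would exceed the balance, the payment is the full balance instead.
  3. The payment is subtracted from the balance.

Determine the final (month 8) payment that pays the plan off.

Month 1: opening $157.15; interest $1.65 → $158.80; payment $1.65; balance $157.15
Month 2: opening $157.15; interest $1.65 → $158.80; payment $24.21; balance $134.59
Month 3: opening $134.59; interest $1.65 → $136.24; payment $24.21; balance $112.03
Month 4: opening $112.03; interest $1.65 → $113.68; payment $24.21; balance $89.47
Month 5: opening $89.47; interest $1.65 → $91.12; payment $24.21; balance $66.91
Month 6: opening $66.91; interest $1.65 → $68.56; payment $24.21; balance $44.35
Month 7: opening $44.35; interest $1.65 → $46.00; payment $24.21; balance $21.79
Month 8: opening $21.79; interest $1.65 → $23.44; payment $23.44; balance $0.00

$23.44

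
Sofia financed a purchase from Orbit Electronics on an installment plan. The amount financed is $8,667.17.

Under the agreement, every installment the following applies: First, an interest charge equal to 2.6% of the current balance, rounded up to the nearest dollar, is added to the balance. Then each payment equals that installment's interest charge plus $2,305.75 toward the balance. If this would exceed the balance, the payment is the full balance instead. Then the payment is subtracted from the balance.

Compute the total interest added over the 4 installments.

# | Opening | Interest | Payment | End bal
1 | $8,667.17 | $226.00 | $2,531.75 | $6,361.42
2 | $6,361.42 | $166.00 | $2,471.75 | $4,055.67
3 | $4,055.67 | $106.00 | $2,411.75 | $1,749.92
4 | $1,749.92 | $46.00 | $1,795.92 | $0.00
Total interest: $226.00 + $166.00 + $106.00 + $46.00 = $544.00

$544.00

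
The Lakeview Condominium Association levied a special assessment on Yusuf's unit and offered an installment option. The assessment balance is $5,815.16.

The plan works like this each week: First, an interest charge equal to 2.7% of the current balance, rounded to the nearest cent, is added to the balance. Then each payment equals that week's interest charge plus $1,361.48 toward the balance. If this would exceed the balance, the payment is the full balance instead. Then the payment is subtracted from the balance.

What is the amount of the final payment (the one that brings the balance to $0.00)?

Week 1: opening $5,815.16; interest $157.01 → $5,972.17; payment $1,518.49; balance $4,453.68
Week 2: opening $4,453.68; interest $120.25 → $4,573.93; payment $1,481.73; balance $3,092.20
Week 3: opening $3,092.20; interest $83.49 → $3,175.69; payment $1,444.97; balance $1,730.72
Week 4: opening $1,730.72; interest $46.73 → $1,777.45; payment $1,408.21; balance $369.24
Week 5: opening $369.24; interest $9.97 → $379.21; payment $379.21; balance $0.00

$379.21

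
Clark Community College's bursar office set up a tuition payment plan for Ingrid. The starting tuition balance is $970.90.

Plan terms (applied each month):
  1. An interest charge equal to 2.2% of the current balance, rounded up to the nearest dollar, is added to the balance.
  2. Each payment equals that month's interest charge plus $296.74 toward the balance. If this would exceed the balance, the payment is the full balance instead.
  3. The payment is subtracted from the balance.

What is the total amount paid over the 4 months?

Month 1: $970.90 +$22.00 interest = $992.90; pay $318.74 → $674.16
Month 2: $674.16 +$15.00 interest = $689.16; pay $311.74 → $377.42
Month 3: $377.42 +$9.00 interest = $386.42; pay $305.74 → $80.68
Month 4: $80.68 +$2.00 interest = $82.68; pay $82.68 → $0.00
Total paid: $1,018.90

$1,018.90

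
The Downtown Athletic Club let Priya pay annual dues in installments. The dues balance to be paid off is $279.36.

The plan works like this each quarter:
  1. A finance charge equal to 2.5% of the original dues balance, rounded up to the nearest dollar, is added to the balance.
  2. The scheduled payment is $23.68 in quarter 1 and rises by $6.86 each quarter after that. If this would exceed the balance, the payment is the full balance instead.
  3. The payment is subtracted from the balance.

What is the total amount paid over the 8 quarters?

Quarter 1: opening $279.36; interest $7.00 → $286.36; payment $23.68; balance $262.68
Quarter 2: opening $262.68; interest $7.00 → $269.68; payment $30.54; balance $239.14
Quarter 3: opening $239.14; interest $7.00 → $246.14; payment $37.40; balance $208.74
Quarter 4: opening $208.74; interest $7.00 → $215.74; payment $44.26; balance $171.48
Quarter 5: opening $171.48; interest $7.00 → $178.48; payment $51.12; balance $127.36
Quarter 6: opening $127.36; interest $7.00 → $134.36; payment $57.98; balance $76.38
Quarter 7: opening $76.38; interest $7.00 → $83.38; payment $64.84; balance $18.54
Quarter 8: opening $18.54; interest $7.00 → $25.54; payment $25.54; balance $0.00
Total paid: $335.36

$335.36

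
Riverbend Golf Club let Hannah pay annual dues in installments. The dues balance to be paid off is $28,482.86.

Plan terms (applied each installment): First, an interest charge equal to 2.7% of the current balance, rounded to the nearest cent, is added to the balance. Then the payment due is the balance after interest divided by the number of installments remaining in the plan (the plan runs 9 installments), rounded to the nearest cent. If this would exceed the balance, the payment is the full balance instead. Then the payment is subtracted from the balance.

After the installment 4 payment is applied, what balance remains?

$17,603.26

Installment 1: opening $28,482.86; interest $769.04 → $29,251.90; payment $3,250.21; balance $26,001.69
Installment 2: opening $26,001.69; interest $702.05 → $26,703.74; payment $3,337.97; balance $23,365.77
Installment 3: opening $23,365.77; interest $630.88 → $23,996.65; payment $3,428.09; balance $20,568.56
Installment 4: opening $20,568.56; interest $555.35 → $21,123.91; payment $3,520.65; balance $17,603.26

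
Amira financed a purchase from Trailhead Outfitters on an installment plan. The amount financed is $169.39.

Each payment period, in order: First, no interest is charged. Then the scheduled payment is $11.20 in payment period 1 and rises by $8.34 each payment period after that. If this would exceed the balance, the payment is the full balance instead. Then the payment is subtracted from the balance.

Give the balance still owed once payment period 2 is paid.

Payment period 1: opening $169.39; payment $11.20; balance $158.19
Payment period 2: opening $158.19; payment $19.54; balance $138.65

$138.65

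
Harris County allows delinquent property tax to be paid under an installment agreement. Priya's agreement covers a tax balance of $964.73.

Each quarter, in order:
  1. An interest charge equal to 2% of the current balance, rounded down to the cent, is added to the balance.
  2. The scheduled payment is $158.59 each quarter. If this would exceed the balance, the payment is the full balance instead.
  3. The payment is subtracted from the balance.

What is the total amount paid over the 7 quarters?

# | Opening | Interest | Payment | End bal
1 | $964.73 | $19.29 | $158.59 | $825.43
2 | $825.43 | $16.50 | $158.59 | $683.34
3 | $683.34 | $13.66 | $158.59 | $538.41
4 | $538.41 | $10.76 | $158.59 | $390.58
5 | $390.58 | $7.81 | $158.59 | $239.80
6 | $239.80 | $4.79 | $158.59 | $86.00
7 | $86.00 | $1.72 | $87.72 | $0.00
Total paid: $1,039.26

$1,039.26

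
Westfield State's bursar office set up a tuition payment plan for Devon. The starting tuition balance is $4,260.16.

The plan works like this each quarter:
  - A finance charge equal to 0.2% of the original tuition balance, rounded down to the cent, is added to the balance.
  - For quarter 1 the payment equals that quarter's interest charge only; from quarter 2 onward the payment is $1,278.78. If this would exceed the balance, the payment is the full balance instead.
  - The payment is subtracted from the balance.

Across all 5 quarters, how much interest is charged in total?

$42.60

Quarter 1: opening $4,260.16; interest $8.52 → $4,268.68; payment $8.52; balance $4,260.16
Quarter 2: opening $4,260.16; interest $8.52 → $4,268.68; payment $1,278.78; balance $2,989.90
Quarter 3: opening $2,989.90; interest $8.52 → $2,998.42; payment $1,278.78; balance $1,719.64
Quarter 4: opening $1,719.64; interest $8.52 → $1,728.16; payment $1,278.78; balance $449.38
Quarter 5: opening $449.38; interest $8.52 → $457.90; payment $457.90; balance $0.00
Total interest: $8.52 + $8.52 + $8.52 + $8.52 + $8.52 = $42.60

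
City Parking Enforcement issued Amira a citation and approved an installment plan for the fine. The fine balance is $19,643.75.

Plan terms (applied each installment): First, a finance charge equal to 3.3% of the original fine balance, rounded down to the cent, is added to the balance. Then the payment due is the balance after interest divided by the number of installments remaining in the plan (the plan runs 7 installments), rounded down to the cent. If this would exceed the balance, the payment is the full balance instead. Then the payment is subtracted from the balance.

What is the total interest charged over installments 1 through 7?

Installment 1: $19,643.75 +$648.24 interest = $20,291.99; pay $2,898.85 → $17,393.14
Installment 2: $17,393.14 +$648.24 interest = $18,041.38; pay $3,006.89 → $15,034.49
Installment 3: $15,034.49 +$648.24 interest = $15,682.73; pay $3,136.54 → $12,546.19
Installment 4: $12,546.19 +$648.24 interest = $13,194.43; pay $3,298.60 → $9,895.83
Installment 5: $9,895.83 +$648.24 interest = $10,544.07; pay $3,514.69 → $7,029.38
Installment 6: $7,029.38 +$648.24 interest = $7,677.62; pay $3,838.81 → $3,838.81
Installment 7: $3,838.81 +$648.24 interest = $4,487.05; pay $4,487.05 → $0.00
Total interest: $648.24 + $648.24 + $648.24 + $648.24 + $648.24 + $648.24 + $648.24 = $4,537.68

$4,537.68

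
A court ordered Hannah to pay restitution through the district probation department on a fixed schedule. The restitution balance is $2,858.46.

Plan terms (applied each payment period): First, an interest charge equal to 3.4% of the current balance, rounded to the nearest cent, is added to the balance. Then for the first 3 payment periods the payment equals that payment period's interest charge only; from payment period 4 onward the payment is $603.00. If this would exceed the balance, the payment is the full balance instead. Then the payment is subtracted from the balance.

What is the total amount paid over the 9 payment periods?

$3,463.20

Payment period 1: opening $2,858.46; interest $97.19 → $2,955.65; payment $97.19; balance $2,858.46
Payment period 2: opening $2,858.46; interest $97.19 → $2,955.65; payment $97.19; balance $2,858.46
Payment period 3: opening $2,858.46; interest $97.19 → $2,955.65; payment $97.19; balance $2,858.46
Payment period 4: opening $2,858.46; interest $97.19 → $2,955.65; payment $603.00; balance $2,352.65
Payment period 5: opening $2,352.65; interest $79.99 → $2,432.64; payment $603.00; balance $1,829.64
Payment period 6: opening $1,829.64; interest $62.21 → $1,891.85; payment $603.00; balance $1,288.85
Payment period 7: opening $1,288.85; interest $43.82 → $1,332.67; payment $603.00; balance $729.67
Payment period 8: opening $729.67; interest $24.81 → $754.48; payment $603.00; balance $151.48
Payment period 9: opening $151.48; interest $5.15 → $156.63; payment $156.63; balance $0.00
Total paid: $3,463.20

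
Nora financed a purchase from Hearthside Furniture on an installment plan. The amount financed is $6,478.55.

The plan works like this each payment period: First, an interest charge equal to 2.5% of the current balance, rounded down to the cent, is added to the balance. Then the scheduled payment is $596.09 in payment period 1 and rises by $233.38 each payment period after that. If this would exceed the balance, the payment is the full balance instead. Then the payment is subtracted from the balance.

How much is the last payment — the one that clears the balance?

Payment period 1: $6,478.55 +$161.96 interest = $6,640.51; pay $596.09 → $6,044.42
Payment period 2: $6,044.42 +$151.11 interest = $6,195.53; pay $829.47 → $5,366.06
Payment period 3: $5,366.06 +$134.15 interest = $5,500.21; pay $1,062.85 → $4,437.36
Payment period 4: $4,437.36 +$110.93 interest = $4,548.29; pay $1,296.23 → $3,252.06
Payment period 5: $3,252.06 +$81.30 interest = $3,333.36; pay $1,529.61 → $1,803.75
Payment period 6: $1,803.75 +$45.09 interest = $1,848.84; pay $1,762.99 → $85.85
Payment period 7: $85.85 +$2.14 interest = $87.99; pay $87.99 → $0.00

$87.99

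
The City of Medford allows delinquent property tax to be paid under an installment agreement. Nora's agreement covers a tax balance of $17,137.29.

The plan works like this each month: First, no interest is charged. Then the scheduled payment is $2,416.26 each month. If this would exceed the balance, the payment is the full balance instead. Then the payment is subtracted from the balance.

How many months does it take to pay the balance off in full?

Month 1: opening $17,137.29; payment $2,416.26; balance $14,721.03
Month 2: opening $14,721.03; payment $2,416.26; balance $12,304.77
Month 3: opening $12,304.77; payment $2,416.26; balance $9,888.51
Month 4: opening $9,888.51; payment $2,416.26; balance $7,472.25
Month 5: opening $7,472.25; payment $2,416.26; balance $5,055.99
Month 6: opening $5,055.99; payment $2,416.26; balance $2,639.73
Month 7: opening $2,639.73; payment $2,416.26; balance $223.47
Month 8: opening $223.47; payment $223.47; balance $0.00
Balance reaches $0.00 in month 8.

8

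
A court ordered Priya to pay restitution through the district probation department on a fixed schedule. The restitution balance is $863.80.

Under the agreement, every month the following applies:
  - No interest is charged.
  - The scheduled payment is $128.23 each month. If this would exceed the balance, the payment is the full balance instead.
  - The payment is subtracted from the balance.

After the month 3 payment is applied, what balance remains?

$479.11

Month 1: $863.80 − $128.23 → $735.57
Month 2: $735.57 − $128.23 → $607.34
Month 3: $607.34 − $128.23 → $479.11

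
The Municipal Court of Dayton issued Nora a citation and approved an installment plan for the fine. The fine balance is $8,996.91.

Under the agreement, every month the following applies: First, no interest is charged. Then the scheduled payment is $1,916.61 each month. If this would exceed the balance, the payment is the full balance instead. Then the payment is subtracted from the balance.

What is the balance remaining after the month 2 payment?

$5,163.69

Month 1: opening $8,996.91; payment $1,916.61; balance $7,080.30
Month 2: opening $7,080.30; payment $1,916.61; balance $5,163.69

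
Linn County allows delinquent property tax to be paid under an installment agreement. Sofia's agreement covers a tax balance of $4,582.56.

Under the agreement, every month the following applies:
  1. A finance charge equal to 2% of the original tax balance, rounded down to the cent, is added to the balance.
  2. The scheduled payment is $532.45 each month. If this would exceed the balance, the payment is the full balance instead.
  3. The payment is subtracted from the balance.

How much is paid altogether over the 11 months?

# | Opening | Interest | Payment | End bal
1 | $4,582.56 | $91.65 | $532.45 | $4,141.76
2 | $4,141.76 | $91.65 | $532.45 | $3,700.96
3 | $3,700.96 | $91.65 | $532.45 | $3,260.16
4 | $3,260.16 | $91.65 | $532.45 | $2,819.36
5 | $2,819.36 | $91.65 | $532.45 | $2,378.56
6 | $2,378.56 | $91.65 | $532.45 | $1,937.76
7 | $1,937.76 | $91.65 | $532.45 | $1,496.96
8 | $1,496.96 | $91.65 | $532.45 | $1,056.16
9 | $1,056.16 | $91.65 | $532.45 | $615.36
10 | $615.36 | $91.65 | $532.45 | $174.56
11 | $174.56 | $91.65 | $266.21 | $0.00
Total paid: $5,590.71

$5,590.71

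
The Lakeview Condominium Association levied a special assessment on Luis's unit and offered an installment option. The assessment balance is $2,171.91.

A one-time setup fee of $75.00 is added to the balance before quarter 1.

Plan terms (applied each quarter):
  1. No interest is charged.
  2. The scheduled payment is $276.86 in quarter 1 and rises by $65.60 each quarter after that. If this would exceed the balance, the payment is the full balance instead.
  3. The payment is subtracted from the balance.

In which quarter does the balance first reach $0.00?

Quarter 1: opening $2,246.91; payment $276.86; balance $1,970.05
Quarter 2: opening $1,970.05; payment $342.46; balance $1,627.59
Quarter 3: opening $1,627.59; payment $408.06; balance $1,219.53
Quarter 4: opening $1,219.53; payment $473.66; balance $745.87
Quarter 5: opening $745.87; payment $539.26; balance $206.61
Quarter 6: opening $206.61; payment $206.61; balance $0.00
Balance reaches $0.00 in quarter 6.

6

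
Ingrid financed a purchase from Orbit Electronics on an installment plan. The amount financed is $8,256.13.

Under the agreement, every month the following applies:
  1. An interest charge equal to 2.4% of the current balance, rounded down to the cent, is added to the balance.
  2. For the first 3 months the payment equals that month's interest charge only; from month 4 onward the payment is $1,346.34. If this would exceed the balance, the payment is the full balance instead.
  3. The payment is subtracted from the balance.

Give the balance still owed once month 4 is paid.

$7,107.93

Month 1: opening $8,256.13; interest $198.14 → $8,454.27; payment $198.14; balance $8,256.13
Month 2: opening $8,256.13; interest $198.14 → $8,454.27; payment $198.14; balance $8,256.13
Month 3: opening $8,256.13; interest $198.14 → $8,454.27; payment $198.14; balance $8,256.13
Month 4: opening $8,256.13; interest $198.14 → $8,454.27; payment $1,346.34; balance $7,107.93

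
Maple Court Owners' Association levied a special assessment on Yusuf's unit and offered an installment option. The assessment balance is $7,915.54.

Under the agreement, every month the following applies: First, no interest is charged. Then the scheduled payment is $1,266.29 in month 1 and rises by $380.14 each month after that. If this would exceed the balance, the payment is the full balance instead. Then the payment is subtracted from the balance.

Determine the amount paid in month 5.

$569.54

# | Opening | Payment | End bal
1 | $7,915.54 | $1,266.29 | $6,649.25
2 | $6,649.25 | $1,646.43 | $5,002.82
3 | $5,002.82 | $2,026.57 | $2,976.25
4 | $2,976.25 | $2,406.71 | $569.54
5 | $569.54 | $569.54 | $0.00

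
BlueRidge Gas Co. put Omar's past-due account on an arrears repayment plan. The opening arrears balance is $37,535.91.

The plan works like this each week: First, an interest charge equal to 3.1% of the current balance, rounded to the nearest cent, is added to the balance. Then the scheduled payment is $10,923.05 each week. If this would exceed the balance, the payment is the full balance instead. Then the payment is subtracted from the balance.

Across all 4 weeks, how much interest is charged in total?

$2,801.39

Week 1: $37,535.91 +$1,163.61 interest = $38,699.52; pay $10,923.05 → $27,776.47
Week 2: $27,776.47 +$861.07 interest = $28,637.54; pay $10,923.05 → $17,714.49
Week 3: $17,714.49 +$549.15 interest = $18,263.64; pay $10,923.05 → $7,340.59
Week 4: $7,340.59 +$227.56 interest = $7,568.15; pay $7,568.15 → $0.00
Total interest: $1,163.61 + $861.07 + $549.15 + $227.56 = $2,801.39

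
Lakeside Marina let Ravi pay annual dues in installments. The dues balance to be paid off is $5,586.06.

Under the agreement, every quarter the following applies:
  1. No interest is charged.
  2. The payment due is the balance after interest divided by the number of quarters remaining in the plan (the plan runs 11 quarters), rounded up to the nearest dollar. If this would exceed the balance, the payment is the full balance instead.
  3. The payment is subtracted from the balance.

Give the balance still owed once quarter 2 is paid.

$4,570.06

Quarter 1: $5,586.06 − $508.00 → $5,078.06
Quarter 2: $5,078.06 − $508.00 → $4,570.06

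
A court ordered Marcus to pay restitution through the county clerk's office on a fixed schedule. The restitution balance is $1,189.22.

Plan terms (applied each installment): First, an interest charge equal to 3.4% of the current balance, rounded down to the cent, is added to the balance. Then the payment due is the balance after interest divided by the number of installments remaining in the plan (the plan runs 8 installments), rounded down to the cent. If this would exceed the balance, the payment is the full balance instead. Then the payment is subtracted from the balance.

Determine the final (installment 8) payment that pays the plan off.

$194.23

# | Opening | Interest | Payment | End bal
1 | $1,189.22 | $40.43 | $153.70 | $1,075.95
2 | $1,075.95 | $36.58 | $158.93 | $953.60
3 | $953.60 | $32.42 | $164.33 | $821.69
4 | $821.69 | $27.93 | $169.92 | $679.70
5 | $679.70 | $23.10 | $175.70 | $527.10
6 | $527.10 | $17.92 | $181.67 | $363.35
7 | $363.35 | $12.35 | $187.85 | $187.85
8 | $187.85 | $6.38 | $194.23 | $0.00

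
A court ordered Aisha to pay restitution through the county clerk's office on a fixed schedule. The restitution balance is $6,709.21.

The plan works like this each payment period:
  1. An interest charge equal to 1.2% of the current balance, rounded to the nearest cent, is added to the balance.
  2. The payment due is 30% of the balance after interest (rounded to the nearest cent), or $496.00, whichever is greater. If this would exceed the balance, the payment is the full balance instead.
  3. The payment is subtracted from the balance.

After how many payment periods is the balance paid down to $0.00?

Payment period 1: $6,709.21 +$80.51 interest = $6,789.72; pay $2,036.92 → $4,752.80
Payment period 2: $4,752.80 +$57.03 interest = $4,809.83; pay $1,442.95 → $3,366.88
Payment period 3: $3,366.88 +$40.40 interest = $3,407.28; pay $1,022.18 → $2,385.10
Payment period 4: $2,385.10 +$28.62 interest = $2,413.72; pay $724.12 → $1,689.60
Payment period 5: $1,689.60 +$20.28 interest = $1,709.88; pay $512.96 → $1,196.92
Payment period 6: $1,196.92 +$14.36 interest = $1,211.28; pay $496.00 → $715.28
Payment period 7: $715.28 +$8.58 interest = $723.86; pay $496.00 → $227.86
Payment period 8: $227.86 +$2.73 interest = $230.59; pay $230.59 → $0.00
Balance reaches $0.00 in payment period 8.

8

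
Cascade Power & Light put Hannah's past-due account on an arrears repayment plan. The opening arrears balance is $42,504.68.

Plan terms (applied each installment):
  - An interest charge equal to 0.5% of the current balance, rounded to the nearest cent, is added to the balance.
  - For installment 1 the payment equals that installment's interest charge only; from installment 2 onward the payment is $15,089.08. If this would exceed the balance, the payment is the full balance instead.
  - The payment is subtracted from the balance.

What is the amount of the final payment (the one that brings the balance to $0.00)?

$12,740.57

Installment 1: $42,504.68 +$212.52 interest = $42,717.20; pay $212.52 → $42,504.68
Installment 2: $42,504.68 +$212.52 interest = $42,717.20; pay $15,089.08 → $27,628.12
Installment 3: $27,628.12 +$138.14 interest = $27,766.26; pay $15,089.08 → $12,677.18
Installment 4: $12,677.18 +$63.39 interest = $12,740.57; pay $12,740.57 → $0.00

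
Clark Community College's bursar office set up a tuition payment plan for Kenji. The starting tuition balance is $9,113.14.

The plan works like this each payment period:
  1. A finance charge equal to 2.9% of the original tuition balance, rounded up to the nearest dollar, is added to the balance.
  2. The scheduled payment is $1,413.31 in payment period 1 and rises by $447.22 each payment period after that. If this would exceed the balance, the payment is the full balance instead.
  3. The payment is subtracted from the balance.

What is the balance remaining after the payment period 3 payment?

# | Opening | Interest | Payment | End bal
1 | $9,113.14 | $265.00 | $1,413.31 | $7,964.83
2 | $7,964.83 | $265.00 | $1,860.53 | $6,369.30
3 | $6,369.30 | $265.00 | $2,307.75 | $4,326.55

$4,326.55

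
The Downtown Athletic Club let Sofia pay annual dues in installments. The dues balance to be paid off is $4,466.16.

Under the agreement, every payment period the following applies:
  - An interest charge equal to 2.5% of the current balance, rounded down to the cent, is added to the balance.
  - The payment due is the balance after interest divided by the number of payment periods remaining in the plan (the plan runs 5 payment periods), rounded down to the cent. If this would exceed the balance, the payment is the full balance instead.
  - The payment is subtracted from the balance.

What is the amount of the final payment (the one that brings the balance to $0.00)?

$1,010.60

Payment period 1: $4,466.16 +$111.65 interest = $4,577.81; pay $915.56 → $3,662.25
Payment period 2: $3,662.25 +$91.55 interest = $3,753.80; pay $938.45 → $2,815.35
Payment period 3: $2,815.35 +$70.38 interest = $2,885.73; pay $961.91 → $1,923.82
Payment period 4: $1,923.82 +$48.09 interest = $1,971.91; pay $985.95 → $985.96
Payment period 5: $985.96 +$24.64 interest = $1,010.60; pay $1,010.60 → $0.00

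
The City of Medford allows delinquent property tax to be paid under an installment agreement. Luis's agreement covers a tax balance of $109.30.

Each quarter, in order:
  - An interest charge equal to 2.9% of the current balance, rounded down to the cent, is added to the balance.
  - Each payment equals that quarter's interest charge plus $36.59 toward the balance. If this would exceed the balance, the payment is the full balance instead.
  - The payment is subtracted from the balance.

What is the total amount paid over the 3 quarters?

Quarter 1: opening $109.30; interest $3.16 → $112.46; payment $39.75; balance $72.71
Quarter 2: opening $72.71; interest $2.10 → $74.81; payment $38.69; balance $36.12
Quarter 3: opening $36.12; interest $1.04 → $37.16; payment $37.16; balance $0.00
Total paid: $115.60

$115.60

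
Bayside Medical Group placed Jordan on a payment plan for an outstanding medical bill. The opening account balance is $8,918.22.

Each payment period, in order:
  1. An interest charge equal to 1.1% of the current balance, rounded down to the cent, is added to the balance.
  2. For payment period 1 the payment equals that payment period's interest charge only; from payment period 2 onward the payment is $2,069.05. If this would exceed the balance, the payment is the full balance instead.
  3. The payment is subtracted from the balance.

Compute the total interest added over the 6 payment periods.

$369.38

# | Opening | Interest | Payment | End bal
1 | $8,918.22 | $98.10 | $98.10 | $8,918.22
2 | $8,918.22 | $98.10 | $2,069.05 | $6,947.27
3 | $6,947.27 | $76.41 | $2,069.05 | $4,954.63
4 | $4,954.63 | $54.50 | $2,069.05 | $2,940.08
5 | $2,940.08 | $32.34 | $2,069.05 | $903.37
6 | $903.37 | $9.93 | $913.30 | $0.00
Total interest: $98.10 + $98.10 + $76.41 + $54.50 + $32.34 + $9.93 = $369.38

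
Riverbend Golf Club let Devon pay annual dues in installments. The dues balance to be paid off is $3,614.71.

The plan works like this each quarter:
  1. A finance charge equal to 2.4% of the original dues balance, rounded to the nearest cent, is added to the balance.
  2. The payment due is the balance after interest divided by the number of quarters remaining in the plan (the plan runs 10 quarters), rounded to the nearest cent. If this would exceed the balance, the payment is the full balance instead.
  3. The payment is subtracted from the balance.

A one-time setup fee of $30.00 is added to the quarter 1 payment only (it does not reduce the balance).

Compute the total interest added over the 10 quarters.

Quarter 1: opening $3,614.71; interest $86.75 → $3,701.46; payment $370.15 (+ $30.00 fee); balance $3,331.31
Quarter 2: opening $3,331.31; interest $86.75 → $3,418.06; payment $379.78; balance $3,038.28
Quarter 3: opening $3,038.28; interest $86.75 → $3,125.03; payment $390.63; balance $2,734.40
Quarter 4: opening $2,734.40; interest $86.75 → $2,821.15; payment $403.02; balance $2,418.13
Quarter 5: opening $2,418.13; interest $86.75 → $2,504.88; payment $417.48; balance $2,087.40
Quarter 6: opening $2,087.40; interest $86.75 → $2,174.15; payment $434.83; balance $1,739.32
Quarter 7: opening $1,739.32; interest $86.75 → $1,826.07; payment $456.52; balance $1,369.55
Quarter 8: opening $1,369.55; interest $86.75 → $1,456.30; payment $485.43; balance $970.87
Quarter 9: opening $970.87; interest $86.75 → $1,057.62; payment $528.81; balance $528.81
Quarter 10: opening $528.81; interest $86.75 → $615.56; payment $615.56; balance $0.00
Total interest: $86.75 + $86.75 + $86.75 + $86.75 + $86.75 + $86.75 + $86.75 + $86.75 + $86.75 + $86.75 = $867.50

$867.50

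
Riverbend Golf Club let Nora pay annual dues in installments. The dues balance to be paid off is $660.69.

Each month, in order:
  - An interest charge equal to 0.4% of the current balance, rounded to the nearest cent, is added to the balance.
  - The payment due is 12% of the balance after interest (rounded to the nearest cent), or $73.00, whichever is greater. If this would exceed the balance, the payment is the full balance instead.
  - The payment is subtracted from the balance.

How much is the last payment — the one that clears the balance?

$10.46

Month 1: $660.69 +$2.64 interest = $663.33; pay $79.60 → $583.73
Month 2: $583.73 +$2.33 interest = $586.06; pay $73.00 → $513.06
Month 3: $513.06 +$2.05 interest = $515.11; pay $73.00 → $442.11
Month 4: $442.11 +$1.77 interest = $443.88; pay $73.00 → $370.88
Month 5: $370.88 +$1.48 interest = $372.36; pay $73.00 → $299.36
Month 6: $299.36 +$1.20 interest = $300.56; pay $73.00 → $227.56
Month 7: $227.56 +$0.91 interest = $228.47; pay $73.00 → $155.47
Month 8: $155.47 +$0.62 interest = $156.09; pay $73.00 → $83.09
Month 9: $83.09 +$0.33 interest = $83.42; pay $73.00 → $10.42
Month 10: $10.42 +$0.04 interest = $10.46; pay $10.46 → $0.00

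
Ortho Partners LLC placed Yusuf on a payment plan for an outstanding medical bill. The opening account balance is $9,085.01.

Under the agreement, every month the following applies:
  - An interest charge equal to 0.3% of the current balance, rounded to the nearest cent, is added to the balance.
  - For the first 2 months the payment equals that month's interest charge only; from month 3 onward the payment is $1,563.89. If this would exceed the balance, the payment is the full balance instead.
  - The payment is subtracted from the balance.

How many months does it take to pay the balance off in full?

# | Opening | Interest | Payment | End bal
1 | $9,085.01 | $27.26 | $27.26 | $9,085.01
2 | $9,085.01 | $27.26 | $27.26 | $9,085.01
3 | $9,085.01 | $27.26 | $1,563.89 | $7,548.38
4 | $7,548.38 | $22.65 | $1,563.89 | $6,007.14
5 | $6,007.14 | $18.02 | $1,563.89 | $4,461.27
6 | $4,461.27 | $13.38 | $1,563.89 | $2,910.76
7 | $2,910.76 | $8.73 | $1,563.89 | $1,355.60
8 | $1,355.60 | $4.07 | $1,359.67 | $0.00
Balance reaches $0.00 in month 8.

8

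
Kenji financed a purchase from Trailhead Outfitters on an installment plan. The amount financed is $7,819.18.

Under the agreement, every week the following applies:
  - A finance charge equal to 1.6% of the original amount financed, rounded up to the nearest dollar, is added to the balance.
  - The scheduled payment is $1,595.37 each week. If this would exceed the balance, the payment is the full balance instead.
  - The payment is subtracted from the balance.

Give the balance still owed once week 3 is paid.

Week 1: $7,819.18 +$126.00 interest = $7,945.18; pay $1,595.37 → $6,349.81
Week 2: $6,349.81 +$126.00 interest = $6,475.81; pay $1,595.37 → $4,880.44
Week 3: $4,880.44 +$126.00 interest = $5,006.44; pay $1,595.37 → $3,411.07

$3,411.07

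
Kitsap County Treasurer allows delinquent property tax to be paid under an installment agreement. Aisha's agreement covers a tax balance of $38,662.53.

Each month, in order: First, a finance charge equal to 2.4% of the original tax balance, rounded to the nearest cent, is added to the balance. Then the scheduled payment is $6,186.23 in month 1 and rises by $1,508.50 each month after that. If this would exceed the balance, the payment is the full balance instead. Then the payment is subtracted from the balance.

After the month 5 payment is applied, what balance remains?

Month 1: $38,662.53 +$927.90 interest = $39,590.43; pay $6,186.23 → $33,404.20
Month 2: $33,404.20 +$927.90 interest = $34,332.10; pay $7,694.73 → $26,637.37
Month 3: $26,637.37 +$927.90 interest = $27,565.27; pay $9,203.23 → $18,362.04
Month 4: $18,362.04 +$927.90 interest = $19,289.94; pay $10,711.73 → $8,578.21
Month 5: $8,578.21 +$927.90 interest = $9,506.11; pay $9,506.11 → $0.00

$0.00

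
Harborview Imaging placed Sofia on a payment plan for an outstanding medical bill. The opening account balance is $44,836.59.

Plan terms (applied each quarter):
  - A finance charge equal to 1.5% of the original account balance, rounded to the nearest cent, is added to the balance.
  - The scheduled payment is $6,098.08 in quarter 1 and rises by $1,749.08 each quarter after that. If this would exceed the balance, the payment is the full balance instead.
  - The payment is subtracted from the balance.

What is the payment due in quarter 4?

$11,345.32

Quarter 1: $44,836.59 +$672.55 interest = $45,509.14; pay $6,098.08 → $39,411.06
Quarter 2: $39,411.06 +$672.55 interest = $40,083.61; pay $7,847.16 → $32,236.45
Quarter 3: $32,236.45 +$672.55 interest = $32,909.00; pay $9,596.24 → $23,312.76
Quarter 4: $23,312.76 +$672.55 interest = $23,985.31; pay $11,345.32 → $12,639.99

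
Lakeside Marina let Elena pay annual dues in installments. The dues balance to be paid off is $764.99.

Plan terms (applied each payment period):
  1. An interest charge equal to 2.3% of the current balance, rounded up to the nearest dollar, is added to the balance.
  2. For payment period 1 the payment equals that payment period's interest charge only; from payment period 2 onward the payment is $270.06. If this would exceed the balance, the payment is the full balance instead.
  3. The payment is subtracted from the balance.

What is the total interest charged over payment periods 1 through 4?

$54.00

Payment period 1: opening $764.99; interest $18.00 → $782.99; payment $18.00; balance $764.99
Payment period 2: opening $764.99; interest $18.00 → $782.99; payment $270.06; balance $512.93
Payment period 3: opening $512.93; interest $12.00 → $524.93; payment $270.06; balance $254.87
Payment period 4: opening $254.87; interest $6.00 → $260.87; payment $260.87; balance $0.00
Total interest: $18.00 + $18.00 + $12.00 + $6.00 = $54.00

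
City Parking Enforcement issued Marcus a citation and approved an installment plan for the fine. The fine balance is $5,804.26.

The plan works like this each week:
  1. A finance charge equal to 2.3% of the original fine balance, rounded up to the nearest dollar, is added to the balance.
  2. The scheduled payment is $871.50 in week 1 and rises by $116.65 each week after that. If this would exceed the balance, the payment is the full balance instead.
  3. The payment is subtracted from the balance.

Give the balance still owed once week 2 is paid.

$4,212.61

# | Opening | Interest | Payment | End bal
1 | $5,804.26 | $134.00 | $871.50 | $5,066.76
2 | $5,066.76 | $134.00 | $988.15 | $4,212.61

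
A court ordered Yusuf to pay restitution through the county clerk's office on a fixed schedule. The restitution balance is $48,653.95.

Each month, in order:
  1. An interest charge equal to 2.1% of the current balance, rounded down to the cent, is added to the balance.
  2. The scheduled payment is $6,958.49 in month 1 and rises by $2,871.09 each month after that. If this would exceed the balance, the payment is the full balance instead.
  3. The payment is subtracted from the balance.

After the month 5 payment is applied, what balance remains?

# | Opening | Interest | Payment | End bal
1 | $48,653.95 | $1,021.73 | $6,958.49 | $42,717.19
2 | $42,717.19 | $897.06 | $9,829.58 | $33,784.67
3 | $33,784.67 | $709.47 | $12,700.67 | $21,793.47
4 | $21,793.47 | $457.66 | $15,571.76 | $6,679.37
5 | $6,679.37 | $140.26 | $6,819.63 | $0.00

$0.00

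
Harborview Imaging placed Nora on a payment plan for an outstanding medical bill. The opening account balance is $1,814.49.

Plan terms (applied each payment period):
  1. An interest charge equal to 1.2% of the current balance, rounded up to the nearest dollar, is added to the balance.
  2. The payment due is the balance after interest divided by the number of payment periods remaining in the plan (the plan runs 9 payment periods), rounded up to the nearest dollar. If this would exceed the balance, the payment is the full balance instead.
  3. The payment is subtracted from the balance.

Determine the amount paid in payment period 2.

# | Opening | Interest | Payment | End bal
1 | $1,814.49 | $22.00 | $205.00 | $1,631.49
2 | $1,631.49 | $20.00 | $207.00 | $1,444.49

$207.00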